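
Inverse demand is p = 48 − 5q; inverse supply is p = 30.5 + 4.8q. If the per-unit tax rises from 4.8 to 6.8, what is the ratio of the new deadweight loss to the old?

2.007

Competitive equilibrium: 48 − 5q = 30.5 + 4.8q → q* = 1.7857, p* = 39.0714.
For a per-unit tax t: Δq = t/9.8, so DWL = ½·t·(t/9.8) = t²/19.6.
At t = 4.8: DWL = 1.176. At t = 6.8: DWL = 2.359.
Ratio = (6.8/4.8)² = 2.007.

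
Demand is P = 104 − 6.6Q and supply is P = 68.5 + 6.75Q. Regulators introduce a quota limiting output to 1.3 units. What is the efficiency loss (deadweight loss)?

Competitive equilibrium: 104 − 6.6Q = 68.5 + 6.75Q → Q* = 2.6592, P* = 86.4494.
At Q = 1.3: demand price = 104 − 6.6·1.3 = 95.42; supply price = 68.5 + 6.75·1.3 = 77.275.
ΔQ = 2.6592 − 1.3 = 1.3592; wedge = 95.42 − 77.275 = 18.145.
Welfare loss = ½ × 1.3592 × 18.145 = 12.33.

12.33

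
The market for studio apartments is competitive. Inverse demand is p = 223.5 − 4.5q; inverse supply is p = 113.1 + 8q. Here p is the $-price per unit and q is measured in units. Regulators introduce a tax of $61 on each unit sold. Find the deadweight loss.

Competitive equilibrium: 223.5 − 4.5q = 113.1 + 8q → q* = 8.832, p* = 183.756.
With the tax, the buyer price exceeds the seller price by 61: (223.5 − 4.5q) − (113.1 + 8q) = 61 → q' = 3.952.
Δq = 8.832 − 3.952 = 4.88; the wedge equals the tax, 61.
Welfare loss = ½ × 4.88 × 61 = $148.84.

$148.84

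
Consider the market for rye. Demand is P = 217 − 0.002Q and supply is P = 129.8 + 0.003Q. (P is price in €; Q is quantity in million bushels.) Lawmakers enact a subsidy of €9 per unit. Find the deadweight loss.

€8100 million

Competitive equilibrium: 217 − 0.002Q = 129.8 + 0.003Q → Q* = 17440, P* = 182.12.
The subsidy lowers effective supply by 9: P = 120.8 + 0.003Q.
New quantity: 217 − 0.002Q = 120.8 + 0.003Q → Q' = 19240.
Overproduction ΔQ = 19240 − 17440 = 1800; wedge = subsidy = 9.
Welfare loss = ½ × 1800 × 9 = €8100 million.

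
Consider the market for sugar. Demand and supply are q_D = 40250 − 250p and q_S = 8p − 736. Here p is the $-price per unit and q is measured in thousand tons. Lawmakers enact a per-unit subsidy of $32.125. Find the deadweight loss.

$4000.06 thousand

In inverse form: demand p = 161 − 0.004q, supply p = 92 + 0.125q.
Competitive equilibrium: 161 − 0.004q = 92 + 0.125q → q* = 534.8837, p* = 158.8605.
The subsidy lowers effective supply by 32.125: p = 59.875 + 0.125q.
New quantity: 161 − 0.004q = 59.875 + 0.125q → q' = 783.9147.
Overproduction Δq = 783.9147 − 534.8837 = 249.031; wedge = subsidy = 32.125.
Welfare loss = ½ × 249.031 × 32.125 = $4000.06 thousand.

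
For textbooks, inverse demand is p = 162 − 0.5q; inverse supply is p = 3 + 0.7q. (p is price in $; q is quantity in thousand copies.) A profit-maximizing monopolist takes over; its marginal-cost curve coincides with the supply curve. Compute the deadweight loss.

$911.22 thousand

Competitive equilibrium: 162 − 0.5q = 3 + 0.7q → q* = 132.5, p* = 95.75.
Marginal revenue: MR = 162 − q. Set MR = MC: 162 − q = 3 + 0.7q → q_m = 93.5294.
Price p_m = 162 − 0.5·93.5294 = 115.2353; MC(q_m) = 3 + 0.7·93.5294 = 68.4706.
Competitive q* = 132.5, so Δq = 38.9706; wedge = 115.2353 − 68.4706 = 46.7647.
The triangle = ½ × 38.9706 × 46.7647 = $911.22 thousand.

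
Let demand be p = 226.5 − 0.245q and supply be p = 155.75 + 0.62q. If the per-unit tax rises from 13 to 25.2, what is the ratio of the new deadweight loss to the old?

3.758

Competitive equilibrium: 226.5 − 0.245q = 155.75 + 0.62q → q* = 81.7919, p* = 206.461.
For a per-unit tax t: Δq = t/0.865, so DWL = ½·t·(t/0.865) = t²/1.73.
At t = 13: DWL = 97.688. At t = 25.2: DWL = 367.075.
Ratio = (25.2/13)² = 3.758.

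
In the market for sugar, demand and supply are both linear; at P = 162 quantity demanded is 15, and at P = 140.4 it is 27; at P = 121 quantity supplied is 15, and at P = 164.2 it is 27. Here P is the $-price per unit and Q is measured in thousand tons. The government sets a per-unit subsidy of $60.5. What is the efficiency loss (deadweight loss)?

$338.91 thousand

Demand slope = (140.4 − 162)/(27 − 15) = −1.8, so P = 189 − 1.8Q.
Supply slope = (164.2 − 121)/(27 − 15) = 3.6, so P = 67 + 3.6Q.
Competitive equilibrium: 189 − 1.8Q = 67 + 3.6Q → Q* = 22.5926, P* = 148.3333.
The subsidy lowers effective supply by 60.5: P = 6.5 + 3.6Q.
New quantity: 189 − 1.8Q = 6.5 + 3.6Q → Q' = 33.7963.
Overproduction ΔQ = 33.7963 − 22.5926 = 11.2037; wedge = subsidy = 60.5.
Deadweight loss = ½ × 11.2037 × 60.5 = $338.91 thousand.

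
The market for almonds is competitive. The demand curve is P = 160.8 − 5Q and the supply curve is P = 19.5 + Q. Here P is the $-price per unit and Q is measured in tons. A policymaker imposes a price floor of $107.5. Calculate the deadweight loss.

Competitive equilibrium: 160.8 − 5Q = 19.5 + Q → Q* = 23.55, P* = 43.05.
At the floor P = 107.5, quantity demanded = (160.8 − 107.5)/5 = 10.66.
Sellers' marginal cost at Q' = 10.66: 19.5 + 1·10.66 = 30.16.
ΔQ = 23.55 − 10.66 = 12.89; wedge = 107.5 − 30.16 = 77.34.
The triangle = ½ × 12.89 × 77.34 = $498.46.

$498.46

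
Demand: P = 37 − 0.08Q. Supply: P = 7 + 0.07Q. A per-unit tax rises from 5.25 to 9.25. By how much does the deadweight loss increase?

193.33

Competitive equilibrium: 37 − 0.08Q = 7 + 0.07Q → Q* = 200, P* = 21.
For a per-unit tax t: ΔQ = t/0.15, so DWL = ½·t·(t/0.15) = t²/0.3.
At t = 5.25: DWL = 91.875. At t = 9.25: DWL = 285.208.
Increase = 285.208 − 91.875 = 193.33.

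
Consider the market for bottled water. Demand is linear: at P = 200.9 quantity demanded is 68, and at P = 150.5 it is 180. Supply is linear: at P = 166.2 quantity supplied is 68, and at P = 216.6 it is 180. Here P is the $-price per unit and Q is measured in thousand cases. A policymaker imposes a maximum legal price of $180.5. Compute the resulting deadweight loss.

$20.67 thousand

Demand slope = (150.5 − 200.9)/(180 − 68) = −0.45, so P = 231.5 − 0.45Q.
Supply slope = (216.6 − 166.2)/(180 − 68) = 0.45, so P = 135.6 + 0.45Q.
Competitive equilibrium: 231.5 − 0.45Q = 135.6 + 0.45Q → Q* = 106.5556, P* = 183.55.
At the ceiling P = 180.5, quantity supplied = (180.5 − 135.6)/0.45 = 99.7778.
Willingness to pay at Q' = 99.7778: 231.5 − 0.45·99.7778 = 186.6.
ΔQ = 106.5556 − 99.7778 = 6.7778; wedge = 186.6 − 180.5 = 6.1.
The triangle = ½ × 6.7778 × 6.1 = $20.67 thousand.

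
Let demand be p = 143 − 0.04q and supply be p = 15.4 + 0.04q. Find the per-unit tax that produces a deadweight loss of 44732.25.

Competitive equilibrium: 143 − 0.04q = 15.4 + 0.04q → q* = 1595, p* = 79.2.
A tax t gives Δq = t/0.08 and wedge t, so DWL = t²/0.16.
t²/0.16 = 44732.25 → t² = 7157.16 → t = 84.6.

84.6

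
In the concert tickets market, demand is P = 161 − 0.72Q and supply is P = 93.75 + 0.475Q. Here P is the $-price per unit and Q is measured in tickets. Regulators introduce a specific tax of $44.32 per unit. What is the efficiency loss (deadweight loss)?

Competitive equilibrium: 161 − 0.72Q = 93.75 + 0.475Q → Q* = 56.2762, P* = 120.4812.
With the tax, the buyer price exceeds the seller price by 44.32: (161 − 0.72Q) − (93.75 + 0.475Q) = 44.32 → Q' = 19.1883.
ΔQ = 56.2762 − 19.1883 = 37.0879; the wedge equals the tax, 44.32.
The triangle = ½ × 37.0879 × 44.32 = $821.87.

$821.87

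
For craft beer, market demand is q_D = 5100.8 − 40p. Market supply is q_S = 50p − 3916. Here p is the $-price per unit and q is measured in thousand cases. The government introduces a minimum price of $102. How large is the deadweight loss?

$118.37 thousand

In inverse form: demand p = 127.52 − 0.025q, supply p = 78.32 + 0.02q.
Competitive equilibrium: 127.52 − 0.025q = 78.32 + 0.02q → q* = 1093.3333, p* = 100.1867.
At the floor p = 102, quantity demanded = (127.52 − 102)/0.025 = 1020.8.
Sellers' marginal cost at q' = 1020.8: 78.32 + 0.02·1020.8 = 98.736.
Δq = 1093.3333 − 1020.8 = 72.5333; wedge = 102 − 98.736 = 3.264.
Welfare loss = ½ × 72.5333 × 3.264 = $118.37 thousand.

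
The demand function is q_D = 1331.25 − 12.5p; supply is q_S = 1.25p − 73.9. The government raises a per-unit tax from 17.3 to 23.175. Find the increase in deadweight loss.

In inverse form: demand p = 106.5 − 0.08q, supply p = 59.12 + 0.8q.
Competitive equilibrium: 106.5 − 0.08q = 59.12 + 0.8q → q* = 53.8409, p* = 102.1927.
For a per-unit tax t: Δq = t/0.88, so DWL = ½·t·(t/0.88) = t²/1.76.
At t = 17.3: DWL = 170.051. At t = 23.175: DWL = 305.159.
Increase = 305.159 − 170.051 = 135.11.

135.11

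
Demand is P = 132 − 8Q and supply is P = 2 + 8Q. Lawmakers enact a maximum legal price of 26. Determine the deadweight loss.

Competitive equilibrium: 132 − 8Q = 2 + 8Q → Q* = 8.125, P* = 67.
At the ceiling P = 26, quantity supplied = (26 − 2)/8 = 3.
Willingness to pay at Q' = 3: 132 − 8·3 = 108.
ΔQ = 8.125 − 3 = 5.125; wedge = 108 − 26 = 82.
Deadweight loss = ½ × 5.125 × 82 = 210.125.

210.125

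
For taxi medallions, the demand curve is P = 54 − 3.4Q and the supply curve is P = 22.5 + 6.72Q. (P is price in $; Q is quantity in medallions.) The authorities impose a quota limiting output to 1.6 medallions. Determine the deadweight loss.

Competitive equilibrium: 54 − 3.4Q = 22.5 + 6.72Q → Q* = 3.1126, P* = 43.417.
At Q = 1.6: demand price = 54 − 3.4·1.6 = 48.56; supply price = 22.5 + 6.72·1.6 = 33.252.
ΔQ = 3.1126 − 1.6 = 1.5126; wedge = 48.56 − 33.252 = 15.308.
The triangle = ½ × 1.5126 × 15.308 = $11.58.

$11.58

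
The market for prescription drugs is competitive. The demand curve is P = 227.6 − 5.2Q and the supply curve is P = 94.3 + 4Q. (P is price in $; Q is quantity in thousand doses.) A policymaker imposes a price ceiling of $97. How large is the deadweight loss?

Competitive equilibrium: 227.6 − 5.2Q = 94.3 + 4Q → Q* = 14.4891, P* = 152.2565.
At the ceiling P = 97, quantity supplied = (97 − 94.3)/4 = 0.675.
Willingness to pay at Q' = 0.675: 227.6 − 5.2·0.675 = 224.09.
ΔQ = 14.4891 − 0.675 = 13.8141; wedge = 224.09 − 97 = 127.09.
The triangle = ½ × 13.8141 × 127.09 = $877.82 thousand.

$877.82 thousand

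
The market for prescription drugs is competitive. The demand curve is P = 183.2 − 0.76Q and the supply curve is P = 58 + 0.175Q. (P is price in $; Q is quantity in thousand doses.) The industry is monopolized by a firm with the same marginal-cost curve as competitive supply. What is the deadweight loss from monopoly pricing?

Competitive equilibrium: 183.2 − 0.76Q = 58 + 0.175Q → Q* = 133.9037, P* = 81.4332.
Marginal revenue: MR = 183.2 − 1.52Q. Set MR = MC: 183.2 − 1.52Q = 58 + 0.175Q → Q_m = 73.8643.
Price P_m = 183.2 − 0.76·73.8643 = 127.0631; MC(Q_m) = 58 + 0.175·73.8643 = 70.9263.
Competitive Q* = 133.9037, so ΔQ = 60.0394; wedge = 127.0631 − 70.9263 = 56.1368.
The triangle = ½ × 60.0394 × 56.1368 = $1685.21 thousand.

$1685.21 thousand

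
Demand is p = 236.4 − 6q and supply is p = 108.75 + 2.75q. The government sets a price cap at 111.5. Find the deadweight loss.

Competitive equilibrium: 236.4 − 6q = 108.75 + 2.75q → q* = 14.5886, p* = 148.8686.
At the ceiling p = 111.5, quantity supplied = (111.5 − 108.75)/2.75 = 1.
Willingness to pay at q' = 1: 236.4 − 6·1 = 230.4.
Δq = 14.5886 − 1 = 13.5886; wedge = 230.4 − 111.5 = 118.9.
Deadweight loss = ½ × 13.5886 × 118.9 = 807.84.

807.84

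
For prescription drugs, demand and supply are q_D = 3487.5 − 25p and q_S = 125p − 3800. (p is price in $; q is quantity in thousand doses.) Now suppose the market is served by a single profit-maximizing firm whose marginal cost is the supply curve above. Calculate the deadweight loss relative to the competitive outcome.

$25617.27 thousand

In inverse form: demand p = 139.5 − 0.04q, supply p = 30.4 + 0.008q.
Competitive equilibrium: 139.5 − 0.04q = 30.4 + 0.008q → q* = 2272.9167, p* = 48.5833.
Marginal revenue: MR = 139.5 − 0.08q. Set MR = MC: 139.5 − 0.08q = 30.4 + 0.008q → q_m = 1239.7727.
Price p_m = 139.5 − 0.04·1239.7727 = 89.9091; MC(q_m) = 30.4 + 0.008·1239.7727 = 40.3182.
Competitive q* = 2272.9167, so Δq = 1033.144; wedge = 89.9091 − 40.3182 = 49.5909.
Deadweight loss = ½ × 1033.144 × 49.5909 = $25617.27 thousand.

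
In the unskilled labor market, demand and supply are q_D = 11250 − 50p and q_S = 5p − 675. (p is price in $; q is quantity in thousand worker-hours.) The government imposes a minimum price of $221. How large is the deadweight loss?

In inverse form: demand p = 225 − 0.02q, supply p = 135 + 0.2q.
Competitive equilibrium: 225 − 0.02q = 135 + 0.2q → q* = 409.0909, p* = 216.8182.
At the floor p = 221, quantity demanded = (225 − 221)/0.02 = 200.
Sellers' marginal cost at q' = 200: 135 + 0.2·200 = 175.
Δq = 409.0909 − 200 = 209.0909; wedge = 221 − 175 = 46.
DWL = ½ × 209.0909 × 46 = $4809.09 thousand.

$4809.09 thousand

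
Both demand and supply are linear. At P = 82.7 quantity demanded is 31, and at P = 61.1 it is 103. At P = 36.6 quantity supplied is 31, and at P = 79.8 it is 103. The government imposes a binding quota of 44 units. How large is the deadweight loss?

657.42

Demand slope = (61.1 − 82.7)/(103 − 31) = −0.3, so P = 92 − 0.3Q.
Supply slope = (79.8 − 36.6)/(103 − 31) = 0.6, so P = 18 + 0.6Q.
Competitive equilibrium: 92 − 0.3Q = 18 + 0.6Q → Q* = 82.2222, P* = 67.3333.
At Q = 44: demand price = 92 − 0.3·44 = 78.8; supply price = 18 + 0.6·44 = 44.4.
ΔQ = 82.2222 − 44 = 38.2222; wedge = 78.8 − 44.4 = 34.4.
Deadweight loss = ½ × 38.2222 × 34.4 = 657.42.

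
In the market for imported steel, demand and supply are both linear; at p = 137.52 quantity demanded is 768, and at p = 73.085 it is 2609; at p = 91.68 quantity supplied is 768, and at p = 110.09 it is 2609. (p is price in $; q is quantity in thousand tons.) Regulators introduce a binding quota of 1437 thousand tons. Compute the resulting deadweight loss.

$2751 thousand

Demand slope = (73.085 − 137.52)/(2609 − 768) = −0.035, so p = 164.4 − 0.035q.
Supply slope = (110.09 − 91.68)/(2609 − 768) = 0.01, so p = 84 + 0.01q.
Competitive equilibrium: 164.4 − 0.035q = 84 + 0.01q → q* = 1786.6667, p* = 101.8667.
At q = 1437: demand price = 164.4 − 0.035·1437 = 114.105; supply price = 84 + 0.01·1437 = 98.37.
Δq = 1786.6667 − 1437 = 349.6667; wedge = 114.105 − 98.37 = 15.735.
Welfare loss = ½ × 349.6667 × 15.735 = $2751 thousand.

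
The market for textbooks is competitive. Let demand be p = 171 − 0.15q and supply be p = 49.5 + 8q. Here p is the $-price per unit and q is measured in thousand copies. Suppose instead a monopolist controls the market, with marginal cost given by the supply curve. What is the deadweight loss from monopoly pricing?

$0.30 thousand

Competitive equilibrium: 171 − 0.15q = 49.5 + 8q → q* = 14.908, p* = 168.7638.
Marginal revenue: MR = 171 − 0.3q. Set MR = MC: 171 − 0.3q = 49.5 + 8q → q_m = 14.6386.
Price p_m = 171 − 0.15·14.6386 = 168.8042; MC(q_m) = 49.5 + 8·14.6386 = 166.6088.
Competitive q* = 14.908, so Δq = 0.2694; wedge = 168.8042 − 166.6088 = 2.1954.
DWL = ½ × 0.2694 × 2.1954 = $0.30 thousand.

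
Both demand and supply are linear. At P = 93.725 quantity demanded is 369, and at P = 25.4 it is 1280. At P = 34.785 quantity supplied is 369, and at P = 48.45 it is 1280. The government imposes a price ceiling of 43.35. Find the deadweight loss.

316.68

Demand slope = (25.4 − 93.725)/(1280 − 369) = −0.075, so P = 121.4 − 0.075Q.
Supply slope = (48.45 − 34.785)/(1280 − 369) = 0.015, so P = 29.25 + 0.015Q.
Competitive equilibrium: 121.4 − 0.075Q = 29.25 + 0.015Q → Q* = 1023.8889, P* = 44.6083.
At the ceiling P = 43.35, quantity supplied = (43.35 − 29.25)/0.015 = 940.
Willingness to pay at Q' = 940: 121.4 − 0.075·940 = 50.9.
ΔQ = 1023.8889 − 940 = 83.8889; wedge = 50.9 − 43.35 = 7.55.
Welfare loss = ½ × 83.8889 × 7.55 = 316.68.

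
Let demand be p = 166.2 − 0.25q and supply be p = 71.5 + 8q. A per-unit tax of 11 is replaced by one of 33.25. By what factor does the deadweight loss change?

9.137

Competitive equilibrium: 166.2 − 0.25q = 71.5 + 8q → q* = 11.4788, p* = 163.3303.
For a per-unit tax t: Δq = t/8.25, so DWL = ½·t·(t/8.25) = t²/16.5.
At t = 11: DWL = 7.333. At t = 33.25: DWL = 67.004.
Ratio = (33.25/11)² = 9.137.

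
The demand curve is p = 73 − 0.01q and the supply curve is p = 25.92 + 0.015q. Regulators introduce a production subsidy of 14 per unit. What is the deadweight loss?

Competitive equilibrium: 73 − 0.01q = 25.92 + 0.015q → q* = 1883.2, p* = 54.168.
The subsidy lowers effective supply by 14: p = 11.92 + 0.015q.
New quantity: 73 − 0.01q = 11.92 + 0.015q → q' = 2443.2.
Overproduction Δq = 2443.2 − 1883.2 = 560; wedge = subsidy = 14.
DWL = ½ × 560 × 14 = 3920.

3920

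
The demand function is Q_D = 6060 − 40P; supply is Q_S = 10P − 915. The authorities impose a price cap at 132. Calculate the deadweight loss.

351.56

In inverse form: demand P = 151.5 − 0.025Q, supply P = 91.5 + 0.1Q.
Competitive equilibrium: 151.5 − 0.025Q = 91.5 + 0.1Q → Q* = 480, P* = 139.5.
At the ceiling P = 132, quantity supplied = (132 − 91.5)/0.1 = 405.
Willingness to pay at Q' = 405: 151.5 − 0.025·405 = 141.375.
ΔQ = 480 − 405 = 75; wedge = 141.375 − 132 = 9.375.
Welfare loss = ½ × 75 × 9.375 = 351.56.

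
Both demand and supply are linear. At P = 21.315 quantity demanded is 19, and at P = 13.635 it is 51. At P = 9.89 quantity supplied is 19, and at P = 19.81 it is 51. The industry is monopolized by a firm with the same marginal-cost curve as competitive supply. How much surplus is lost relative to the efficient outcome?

40.15

Demand slope = (13.635 − 21.315)/(51 − 19) = −0.24, so P = 25.875 − 0.24Q.
Supply slope = (19.81 − 9.89)/(51 − 19) = 0.31, so P = 4 + 0.31Q.
Competitive equilibrium: 25.875 − 0.24Q = 4 + 0.31Q → Q* = 39.7727, P* = 16.3295.
Marginal revenue: MR = 25.875 − 0.48Q. Set MR = MC: 25.875 − 0.48Q = 4 + 0.31Q → Q_m = 27.6899.
Price P_m = 25.875 − 0.24·27.6899 = 19.2294; MC(Q_m) = 4 + 0.31·27.6899 = 12.5839.
Competitive Q* = 39.7727, so ΔQ = 12.0828; wedge = 19.2294 − 12.5839 = 6.6455.
Deadweight loss = ½ × 12.0828 × 6.6455 = 40.15.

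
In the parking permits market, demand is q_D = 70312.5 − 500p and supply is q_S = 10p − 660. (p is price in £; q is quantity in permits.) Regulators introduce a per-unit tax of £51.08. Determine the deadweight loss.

In inverse form: demand p = 140.625 − 0.002q, supply p = 66 + 0.1q.
Competitive equilibrium: 140.625 − 0.002q = 66 + 0.1q → q* = 731.6176, p* = 139.1618.
With the tax, the buyer price exceeds the seller price by 51.08: (140.625 − 0.002q) − (66 + 0.1q) = 51.08 → q' = 230.8333.
Δq = 731.6176 − 230.8333 = 500.7843; the wedge equals the tax, 51.08.
The triangle = ½ × 500.7843 × 51.08 = £12790.03.

£12790.03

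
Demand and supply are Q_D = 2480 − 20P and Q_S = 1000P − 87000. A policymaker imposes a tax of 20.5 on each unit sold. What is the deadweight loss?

In inverse form: demand P = 124 − 0.05Q, supply P = 87 + 0.001Q.
Competitive equilibrium: 124 − 0.05Q = 87 + 0.001Q → Q* = 725.4902, P* = 87.7255.
With the tax, the buyer price exceeds the seller price by 20.5: (124 − 0.05Q) − (87 + 0.001Q) = 20.5 → Q' = 323.5294.
ΔQ = 725.4902 − 323.5294 = 401.9608; the wedge equals the tax, 20.5.
DWL = ½ × 401.9608 × 20.5 = 4120.10.

4120.10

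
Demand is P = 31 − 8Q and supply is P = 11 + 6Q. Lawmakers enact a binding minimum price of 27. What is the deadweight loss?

Competitive equilibrium: 31 − 8Q = 11 + 6Q → Q* = 1.4286, P* = 19.5714.
At the floor P = 27, quantity demanded = (31 − 27)/8 = 0.5.
Sellers' marginal cost at Q' = 0.5: 11 + 6·0.5 = 14.
ΔQ = 1.4286 − 0.5 = 0.9286; wedge = 27 − 14 = 13.
Welfare loss = ½ × 0.9286 × 13 = 6.04.

6.04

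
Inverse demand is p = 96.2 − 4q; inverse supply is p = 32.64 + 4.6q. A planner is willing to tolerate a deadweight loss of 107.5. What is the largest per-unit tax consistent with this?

43

Competitive equilibrium: 96.2 − 4q = 32.64 + 4.6q → q* = 7.3907, p* = 66.6372.
A tax t gives Δq = t/8.6 and wedge t, so DWL = t²/17.2.
t²/17.2 = 107.5 → t² = 1849 → t = 43.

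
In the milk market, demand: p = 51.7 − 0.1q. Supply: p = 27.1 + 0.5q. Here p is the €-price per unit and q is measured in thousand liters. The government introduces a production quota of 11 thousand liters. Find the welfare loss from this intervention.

€270 thousand

Competitive equilibrium: 51.7 − 0.1q = 27.1 + 0.5q → q* = 41, p* = 47.6.
At q = 11: demand price = 51.7 − 0.1·11 = 50.6; supply price = 27.1 + 0.5·11 = 32.6.
Δq = 41 − 11 = 30; wedge = 50.6 − 32.6 = 18.
Welfare loss = ½ × 30 × 18 = €270 thousand.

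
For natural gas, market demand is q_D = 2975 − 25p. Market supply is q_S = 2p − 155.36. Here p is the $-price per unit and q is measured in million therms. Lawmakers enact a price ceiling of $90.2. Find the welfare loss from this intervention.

$715.51 million

In inverse form: demand p = 119 − 0.04q, supply p = 77.68 + 0.5q.
Competitive equilibrium: 119 − 0.04q = 77.68 + 0.5q → q* = 76.5185, p* = 115.9393.
At the ceiling p = 90.2, quantity supplied = (90.2 − 77.68)/0.5 = 25.04.
Willingness to pay at q' = 25.04: 119 − 0.04·25.04 = 117.9984.
Δq = 76.5185 − 25.04 = 51.4785; wedge = 117.9984 − 90.2 = 27.7984.
Deadweight loss = ½ × 51.4785 × 27.7984 = $715.51 million.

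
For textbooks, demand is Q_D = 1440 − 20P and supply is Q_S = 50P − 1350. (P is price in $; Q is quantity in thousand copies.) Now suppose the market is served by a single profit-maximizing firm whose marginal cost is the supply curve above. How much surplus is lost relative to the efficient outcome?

$2511.16 thousand

In inverse form: demand P = 72 − 0.05Q, supply P = 27 + 0.02Q.
Competitive equilibrium: 72 − 0.05Q = 27 + 0.02Q → Q* = 642.8571, P* = 39.8571.
Marginal revenue: MR = 72 − 0.1Q. Set MR = MC: 72 − 0.1Q = 27 + 0.02Q → Q_m = 375.
Price P_m = 72 − 0.05·375 = 53.25; MC(Q_m) = 27 + 0.02·375 = 34.5.
Competitive Q* = 642.8571, so ΔQ = 267.8571; wedge = 53.25 − 34.5 = 18.75.
Deadweight loss = ½ × 267.8571 × 18.75 = $2511.16 thousand.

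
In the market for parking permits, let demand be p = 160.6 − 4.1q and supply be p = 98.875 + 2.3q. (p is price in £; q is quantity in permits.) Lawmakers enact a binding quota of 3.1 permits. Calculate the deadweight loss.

Competitive equilibrium: 160.6 − 4.1q = 98.875 + 2.3q → q* = 9.6445, p* = 121.0574.
At q = 3.1: demand price = 160.6 − 4.1·3.1 = 147.89; supply price = 98.875 + 2.3·3.1 = 106.005.
Δq = 9.6445 − 3.1 = 6.5445; wedge = 147.89 − 106.005 = 41.885.
The triangle = ½ × 6.5445 × 41.885 = £137.06.

£137.06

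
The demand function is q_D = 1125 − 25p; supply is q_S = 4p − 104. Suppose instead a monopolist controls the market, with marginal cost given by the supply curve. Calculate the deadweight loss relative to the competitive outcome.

9.14

In inverse form: demand p = 45 − 0.04q, supply p = 26 + 0.25q.
Competitive equilibrium: 45 − 0.04q = 26 + 0.25q → q* = 65.5172, p* = 42.3793.
Marginal revenue: MR = 45 − 0.08q. Set MR = MC: 45 − 0.08q = 26 + 0.25q → q_m = 57.5758.
Price p_m = 45 − 0.04·57.5758 = 42.697; MC(q_m) = 26 + 0.25·57.5758 = 40.394.
Competitive q* = 65.5172, so Δq = 7.9414; wedge = 42.697 − 40.394 = 2.303.
Welfare loss = ½ × 7.9414 × 2.303 = 9.14.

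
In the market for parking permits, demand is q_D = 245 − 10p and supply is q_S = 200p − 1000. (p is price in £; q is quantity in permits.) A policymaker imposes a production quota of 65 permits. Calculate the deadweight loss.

£765.03

In inverse form: demand p = 24.5 − 0.1q, supply p = 5 + 0.005q.
Competitive equilibrium: 24.5 − 0.1q = 5 + 0.005q → q* = 185.7143, p* = 5.9286.
At q = 65: demand price = 24.5 − 0.1·65 = 18; supply price = 5 + 0.005·65 = 5.325.
Δq = 185.7143 − 65 = 120.7143; wedge = 18 − 5.325 = 12.675.
Deadweight loss = ½ × 120.7143 × 12.675 = £765.03.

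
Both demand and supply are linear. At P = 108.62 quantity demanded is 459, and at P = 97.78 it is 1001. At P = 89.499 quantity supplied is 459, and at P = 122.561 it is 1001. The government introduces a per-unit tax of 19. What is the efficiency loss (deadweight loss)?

2228.40

Demand slope = (97.78 − 108.62)/(1001 − 459) = −0.02, so P = 117.8 − 0.02Q.
Supply slope = (122.561 − 89.499)/(1001 − 459) = 0.061, so P = 61.5 + 0.061Q.
Competitive equilibrium: 117.8 − 0.02Q = 61.5 + 0.061Q → Q* = 695.0617, P* = 103.8988.
With the tax, the buyer price exceeds the seller price by 19: (117.8 − 0.02Q) − (61.5 + 0.061Q) = 19 → Q' = 460.4938.
ΔQ = 695.0617 − 460.4938 = 234.5679; the wedge equals the tax, 19.
Deadweight loss = ½ × 234.5679 × 19 = 2228.40.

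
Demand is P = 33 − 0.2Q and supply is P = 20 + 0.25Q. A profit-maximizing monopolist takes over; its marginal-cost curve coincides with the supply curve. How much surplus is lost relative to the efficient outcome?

17.78

Competitive equilibrium: 33 − 0.2Q = 20 + 0.25Q → Q* = 28.8889, P* = 27.2222.
Marginal revenue: MR = 33 − 0.4Q. Set MR = MC: 33 − 0.4Q = 20 + 0.25Q → Q_m = 20.
Price P_m = 33 − 0.2·20 = 29; MC(Q_m) = 20 + 0.25·20 = 25.
Competitive Q* = 28.8889, so ΔQ = 8.8889; wedge = 29 − 25 = 4.
Welfare loss = ½ × 8.8889 × 4 = 17.78.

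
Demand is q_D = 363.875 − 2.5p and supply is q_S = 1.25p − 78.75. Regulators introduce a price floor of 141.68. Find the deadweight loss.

In inverse form: demand p = 145.55 − 0.4q, supply p = 63 + 0.8q.
Competitive equilibrium: 145.55 − 0.4q = 63 + 0.8q → q* = 68.7917, p* = 118.0333.
At the floor p = 141.68, quantity demanded = (145.55 − 141.68)/0.4 = 9.675.
Sellers' marginal cost at q' = 9.675: 63 + 0.8·9.675 = 70.74.
Δq = 68.7917 − 9.675 = 59.1167; wedge = 141.68 − 70.74 = 70.94.
The triangle = ½ × 59.1167 × 70.94 = 2096.87.

2096.87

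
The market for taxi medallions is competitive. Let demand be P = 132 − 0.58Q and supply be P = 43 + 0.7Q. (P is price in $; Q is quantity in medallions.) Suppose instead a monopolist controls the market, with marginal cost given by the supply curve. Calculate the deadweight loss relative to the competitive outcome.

$300.86

Competitive equilibrium: 132 − 0.58Q = 43 + 0.7Q → Q* = 69.5313, P* = 91.6719.
Marginal revenue: MR = 132 − 1.16Q. Set MR = MC: 132 − 1.16Q = 43 + 0.7Q → Q_m = 47.8495.
Price P_m = 132 − 0.58·47.8495 = 104.2473; MC(Q_m) = 43 + 0.7·47.8495 = 76.4947.
Competitive Q* = 69.5313, so ΔQ = 21.6818; wedge = 104.2473 − 76.4947 = 27.7526.
DWL = ½ × 21.6818 × 27.7526 = $300.86.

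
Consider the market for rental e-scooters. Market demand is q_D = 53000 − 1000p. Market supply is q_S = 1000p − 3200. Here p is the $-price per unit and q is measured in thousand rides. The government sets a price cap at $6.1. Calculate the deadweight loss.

In inverse form: demand p = 53 − 0.001q, supply p = 3.2 + 0.001q.
Competitive equilibrium: 53 − 0.001q = 3.2 + 0.001q → q* = 24900, p* = 28.1.
At the ceiling p = 6.1, quantity supplied = (6.1 − 3.2)/0.001 = 2900.
Willingness to pay at q' = 2900: 53 − 0.001·2900 = 50.1.
Δq = 24900 − 2900 = 22000; wedge = 50.1 − 6.1 = 44.
Welfare loss = ½ × 22000 × 44 = $484000 thousand.

$484000 thousand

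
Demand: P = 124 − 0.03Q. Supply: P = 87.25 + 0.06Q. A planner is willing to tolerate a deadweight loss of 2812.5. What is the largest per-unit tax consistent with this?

22.5

Competitive equilibrium: 124 − 0.03Q = 87.25 + 0.06Q → Q* = 408.3333, P* = 111.75.
A tax t gives ΔQ = t/0.09 and wedge t, so DWL = t²/0.18.
t²/0.18 = 2812.5 → t² = 506.25 → t = 22.5.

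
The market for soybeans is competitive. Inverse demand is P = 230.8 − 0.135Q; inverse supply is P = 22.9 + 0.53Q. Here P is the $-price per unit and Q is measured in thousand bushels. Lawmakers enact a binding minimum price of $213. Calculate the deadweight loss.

Competitive equilibrium: 230.8 − 0.135Q = 22.9 + 0.53Q → Q* = 312.63158, P* = 188.59474.
At the floor P = 213, quantity demanded = (230.8 − 213)/0.135 = 131.85185.
Sellers' marginal cost at Q' = 131.85185: 22.9 + 0.53·131.85185 = 92.78148.
ΔQ = 312.63158 − 131.85185 = 180.77973; wedge = 213 − 92.78148 = 120.21852.
DWL = ½ × 180.77973 × 120.21852 = $10866.54 thousand.

$10866.54 thousand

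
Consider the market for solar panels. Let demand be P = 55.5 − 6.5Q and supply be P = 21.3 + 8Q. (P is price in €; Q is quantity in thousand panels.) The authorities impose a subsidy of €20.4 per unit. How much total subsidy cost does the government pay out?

€76.82 thousand

Competitive equilibrium: 55.5 − 6.5Q = 21.3 + 8Q → Q* = 2.3586, P* = 40.169.
The subsidy lowers effective supply by 20.4: P = 0.9 + 8Q.
New quantity: 55.5 − 6.5Q = 0.9 + 8Q → Q' = 3.7655.
Total subsidy cost = 20.4 × 3.7655 = €76.82 thousand.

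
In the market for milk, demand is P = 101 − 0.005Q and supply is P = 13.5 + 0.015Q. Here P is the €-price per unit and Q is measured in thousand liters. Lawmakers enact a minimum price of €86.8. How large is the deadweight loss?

€23562.25 thousand

Competitive equilibrium: 101 − 0.005Q = 13.5 + 0.015Q → Q* = 4375, P* = 79.125.
At the floor P = 86.8, quantity demanded = (101 − 86.8)/0.005 = 2840.
Sellers' marginal cost at Q' = 2840: 13.5 + 0.015·2840 = 56.1.
ΔQ = 4375 − 2840 = 1535; wedge = 86.8 − 56.1 = 30.7.
DWL = ½ × 1535 × 30.7 = €23562.25 thousand.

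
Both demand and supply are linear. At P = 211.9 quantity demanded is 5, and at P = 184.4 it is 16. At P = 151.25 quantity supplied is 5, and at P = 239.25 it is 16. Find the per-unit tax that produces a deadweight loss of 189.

Demand slope = (184.4 − 211.9)/(16 − 5) = −2.5, so P = 224.4 − 2.5Q.
Supply slope = (239.25 − 151.25)/(16 − 5) = 8, so P = 111.25 + 8Q.
Competitive equilibrium: 224.4 − 2.5Q = 111.25 + 8Q → Q* = 10.7762, P* = 197.4595.
A tax t gives ΔQ = t/10.5 and wedge t, so DWL = t²/21.
t²/21 = 189 → t² = 3969 → t = 63.

63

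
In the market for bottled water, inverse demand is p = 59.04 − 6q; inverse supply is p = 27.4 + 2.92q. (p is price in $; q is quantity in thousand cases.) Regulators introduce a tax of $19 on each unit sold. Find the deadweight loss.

Competitive equilibrium: 59.04 − 6q = 27.4 + 2.92q → q* = 3.5471, p* = 37.7575.
With the tax, the buyer price exceeds the seller price by 19: (59.04 − 6q) − (27.4 + 2.92q) = 19 → q' = 1.417.
Δq = 3.5471 − 1.417 = 2.1301; the wedge equals the tax, 19.
Deadweight loss = ½ × 2.1301 × 19 = $20.24 thousand.

$20.24 thousand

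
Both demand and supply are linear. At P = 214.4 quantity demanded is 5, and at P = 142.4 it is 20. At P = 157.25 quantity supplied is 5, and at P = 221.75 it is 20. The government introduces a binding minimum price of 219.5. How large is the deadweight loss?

245.32

Demand slope = (142.4 − 214.4)/(20 − 5) = −4.8, so P = 238.4 − 4.8Q.
Supply slope = (221.75 − 157.25)/(20 − 5) = 4.3, so P = 135.75 + 4.3Q.
Competitive equilibrium: 238.4 − 4.8Q = 135.75 + 4.3Q → Q* = 11.28022, P* = 184.25495.
At the floor P = 219.5, quantity demanded = (238.4 − 219.5)/4.8 = 3.9375.
Sellers' marginal cost at Q' = 3.9375: 135.75 + 4.3·3.9375 = 152.68125.
ΔQ = 11.28022 − 3.9375 = 7.34272; wedge = 219.5 − 152.68125 = 66.81875.
DWL = ½ × 7.34272 × 66.81875 = 245.32.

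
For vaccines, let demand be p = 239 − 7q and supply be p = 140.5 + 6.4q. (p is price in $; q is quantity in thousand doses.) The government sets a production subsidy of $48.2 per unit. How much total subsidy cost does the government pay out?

$527.68 thousand

Competitive equilibrium: 239 − 7q = 140.5 + 6.4q → q* = 7.3507, p* = 187.5448.
The subsidy lowers effective supply by 48.2: p = 92.3 + 6.4q.
New quantity: 239 − 7q = 92.3 + 6.4q → q' = 10.9478.
Total subsidy cost = 48.2 × 10.9478 = $527.68 thousand.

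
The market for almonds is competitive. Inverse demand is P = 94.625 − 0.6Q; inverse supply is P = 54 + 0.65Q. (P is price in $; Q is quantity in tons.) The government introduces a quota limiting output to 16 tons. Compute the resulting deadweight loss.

Competitive equilibrium: 94.625 − 0.6Q = 54 + 0.65Q → Q* = 32.5, P* = 75.125.
At Q = 16: demand price = 94.625 − 0.6·16 = 85.025; supply price = 54 + 0.65·16 = 64.4.
ΔQ = 32.5 − 16 = 16.5; wedge = 85.025 − 64.4 = 20.625.
DWL = ½ × 16.5 × 20.625 = $170.16.

$170.16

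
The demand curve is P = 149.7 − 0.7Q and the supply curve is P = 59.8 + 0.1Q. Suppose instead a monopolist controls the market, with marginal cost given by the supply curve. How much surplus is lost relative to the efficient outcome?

Competitive equilibrium: 149.7 − 0.7Q = 59.8 + 0.1Q → Q* = 112.375, P* = 71.0375.
Marginal revenue: MR = 149.7 − 1.4Q. Set MR = MC: 149.7 − 1.4Q = 59.8 + 0.1Q → Q_m = 59.9333.
Price P_m = 149.7 − 0.7·59.9333 = 107.7467; MC(Q_m) = 59.8 + 0.1·59.9333 = 65.7933.
Competitive Q* = 112.375, so ΔQ = 52.4417; wedge = 107.7467 − 65.7933 = 41.9534.
Welfare loss = ½ × 52.4417 × 41.9534 = 1100.05.

1100.05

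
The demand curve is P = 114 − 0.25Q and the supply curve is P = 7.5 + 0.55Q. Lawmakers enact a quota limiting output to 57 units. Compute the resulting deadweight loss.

2318.01

Competitive equilibrium: 114 − 0.25Q = 7.5 + 0.55Q → Q* = 133.125, P* = 80.7188.
At Q = 57: demand price = 114 − 0.25·57 = 99.75; supply price = 7.5 + 0.55·57 = 38.85.
ΔQ = 133.125 − 57 = 76.125; wedge = 99.75 − 38.85 = 60.9.
Welfare loss = ½ × 76.125 × 60.9 = 2318.01.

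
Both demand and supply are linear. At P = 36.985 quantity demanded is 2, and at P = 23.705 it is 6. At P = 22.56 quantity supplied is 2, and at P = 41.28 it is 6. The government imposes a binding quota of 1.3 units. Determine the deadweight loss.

Demand slope = (23.705 − 36.985)/(6 − 2) = −3.32, so P = 43.625 − 3.32Q.
Supply slope = (41.28 − 22.56)/(6 − 2) = 4.68, so P = 13.2 + 4.68Q.
Competitive equilibrium: 43.625 − 3.32Q = 13.2 + 4.68Q → Q* = 3.8031, P* = 30.9986.
At Q = 1.3: demand price = 43.625 − 3.32·1.3 = 39.309; supply price = 13.2 + 4.68·1.3 = 19.284.
ΔQ = 3.8031 − 1.3 = 2.5031; wedge = 39.309 − 19.284 = 20.025.
The triangle = ½ × 2.5031 × 20.025 = 25.06.

25.06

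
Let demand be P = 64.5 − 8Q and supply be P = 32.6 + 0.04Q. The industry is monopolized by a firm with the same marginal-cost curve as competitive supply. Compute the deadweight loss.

Competitive equilibrium: 64.5 − 8Q = 32.6 + 0.04Q → Q* = 3.9677, P* = 32.7587.
Marginal revenue: MR = 64.5 − 16Q. Set MR = MC: 64.5 − 16Q = 32.6 + 0.04Q → Q_m = 1.9888.
Price P_m = 64.5 − 8·1.9888 = 48.5896; MC(Q_m) = 32.6 + 0.04·1.9888 = 32.6796.
Competitive Q* = 3.9677, so ΔQ = 1.9789; wedge = 48.5896 − 32.6796 = 15.91.
DWL = ½ × 1.9789 × 15.91 = 15.74.

15.74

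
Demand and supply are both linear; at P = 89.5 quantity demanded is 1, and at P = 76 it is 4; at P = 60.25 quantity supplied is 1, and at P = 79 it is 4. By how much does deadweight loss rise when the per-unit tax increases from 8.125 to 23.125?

Demand slope = (76 − 89.5)/(4 − 1) = −4.5, so P = 94 − 4.5Q.
Supply slope = (79 − 60.25)/(4 − 1) = 6.25, so P = 54 + 6.25Q.
Competitive equilibrium: 94 − 4.5Q = 54 + 6.25Q → Q* = 3.7209, P* = 77.2558.
For a per-unit tax t: ΔQ = t/10.75, so DWL = ½·t·(t/10.75) = t²/21.5.
At t = 8.125: DWL = 3.07. At t = 23.125: DWL = 24.873.
Increase = 24.873 − 3.07 = 21.80.

21.80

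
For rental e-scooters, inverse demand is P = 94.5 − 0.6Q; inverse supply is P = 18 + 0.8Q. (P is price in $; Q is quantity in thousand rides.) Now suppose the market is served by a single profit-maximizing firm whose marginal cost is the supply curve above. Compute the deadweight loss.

Competitive equilibrium: 94.5 − 0.6Q = 18 + 0.8Q → Q* = 54.6429, P* = 61.7143.
Marginal revenue: MR = 94.5 − 1.2Q. Set MR = MC: 94.5 − 1.2Q = 18 + 0.8Q → Q_m = 38.25.
Price P_m = 94.5 − 0.6·38.25 = 71.55; MC(Q_m) = 18 + 0.8·38.25 = 48.6.
Competitive Q* = 54.6429, so ΔQ = 16.3929; wedge = 71.55 − 48.6 = 22.95.
DWL = ½ × 16.3929 × 22.95 = $188.11 thousand.

$188.11 thousand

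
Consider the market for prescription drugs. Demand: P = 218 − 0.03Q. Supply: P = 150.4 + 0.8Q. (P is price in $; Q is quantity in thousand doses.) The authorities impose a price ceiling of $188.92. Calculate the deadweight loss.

$460.07 thousand

Competitive equilibrium: 218 − 0.03Q = 150.4 + 0.8Q → Q* = 81.4458, P* = 215.5566.
At the ceiling P = 188.92, quantity supplied = (188.92 − 150.4)/0.8 = 48.15.
Willingness to pay at Q' = 48.15: 218 − 0.03·48.15 = 216.5555.
ΔQ = 81.4458 − 48.15 = 33.2958; wedge = 216.5555 − 188.92 = 27.6355.
Deadweight loss = ½ × 33.2958 × 27.6355 = $460.07 thousand.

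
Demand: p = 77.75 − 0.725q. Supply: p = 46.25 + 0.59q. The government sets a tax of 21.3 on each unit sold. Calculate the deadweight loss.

Competitive equilibrium: 77.75 − 0.725q = 46.25 + 0.59q → q* = 23.9544, p* = 60.3831.
With the tax, the buyer price exceeds the seller price by 21.3: (77.75 − 0.725q) − (46.25 + 0.59q) = 21.3 → q' = 7.7567.
Δq = 23.9544 − 7.7567 = 16.1977; the wedge equals the tax, 21.3.
The triangle = ½ × 16.1977 × 21.3 = 172.51.

172.51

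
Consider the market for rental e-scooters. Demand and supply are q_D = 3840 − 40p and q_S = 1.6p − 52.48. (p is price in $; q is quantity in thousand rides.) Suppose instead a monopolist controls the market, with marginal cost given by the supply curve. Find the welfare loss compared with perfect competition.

$4.21 thousand

In inverse form: demand p = 96 − 0.025q, supply p = 32.8 + 0.625q.
Competitive equilibrium: 96 − 0.025q = 32.8 + 0.625q → q* = 97.2308, p* = 93.5692.
Marginal revenue: MR = 96 − 0.05q. Set MR = MC: 96 − 0.05q = 32.8 + 0.625q → q_m = 93.6296.
Price p_m = 96 − 0.025·93.6296 = 93.6593; MC(q_m) = 32.8 + 0.625·93.6296 = 91.3185.
Competitive q* = 97.2308, so Δq = 3.6012; wedge = 93.6593 − 91.3185 = 2.3408.
Deadweight loss = ½ × 3.6012 × 2.3408 = $4.21 thousand.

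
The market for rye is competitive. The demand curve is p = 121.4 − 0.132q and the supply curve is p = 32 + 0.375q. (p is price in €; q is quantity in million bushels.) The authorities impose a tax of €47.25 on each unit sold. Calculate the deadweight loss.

€2201.74 million

Competitive equilibrium: 121.4 − 0.132q = 32 + 0.375q → q* = 176.3314, p* = 98.1243.
With the tax, the buyer price exceeds the seller price by 47.25: (121.4 − 0.132q) − (32 + 0.375q) = 47.25 → q' = 83.1361.
Δq = 176.3314 − 83.1361 = 93.1953; the wedge equals the tax, 47.25.
DWL = ½ × 93.1953 × 47.25 = €2201.74 million.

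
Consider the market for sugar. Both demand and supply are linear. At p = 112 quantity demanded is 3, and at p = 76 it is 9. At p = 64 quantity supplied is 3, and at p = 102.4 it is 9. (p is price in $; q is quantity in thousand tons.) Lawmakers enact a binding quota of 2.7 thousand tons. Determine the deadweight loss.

Demand slope = (76 − 112)/(9 − 3) = −6, so p = 130 − 6q.
Supply slope = (102.4 − 64)/(9 − 3) = 6.4, so p = 44.8 + 6.4q.
Competitive equilibrium: 130 − 6q = 44.8 + 6.4q → q* = 6.871, p* = 88.7742.
At q = 2.7: demand price = 130 − 6·2.7 = 113.8; supply price = 44.8 + 6.4·2.7 = 62.08.
Δq = 6.871 − 2.7 = 4.171; wedge = 113.8 − 62.08 = 51.72.
DWL = ½ × 4.171 × 51.72 = $107.86 thousand.

$107.86 thousand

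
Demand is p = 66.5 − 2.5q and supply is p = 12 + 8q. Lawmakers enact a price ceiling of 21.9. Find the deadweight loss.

Competitive equilibrium: 66.5 − 2.5q = 12 + 8q → q* = 5.1905, p* = 53.5238.
At the ceiling p = 21.9, quantity supplied = (21.9 − 12)/8 = 1.2375.
Willingness to pay at q' = 1.2375: 66.5 − 2.5·1.2375 = 63.4063.
Δq = 5.1905 − 1.2375 = 3.953; wedge = 63.4063 − 21.9 = 41.5063.
The triangle = ½ × 3.953 × 41.5063 = 82.04.

82.04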